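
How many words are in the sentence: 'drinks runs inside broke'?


Counting words by splitting on spaces:
  Word 1: 'drinks'
  Word 2: 'runs'
  Word 3: 'inside'
  Word 4: 'broke'
Total words: 4

4


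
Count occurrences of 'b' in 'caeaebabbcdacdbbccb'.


Scanning 'caeaebabbcdacdbbccb' for 'b':
  Position 5: 'b' -> MATCH (count: 1)
  Position 7: 'b' -> MATCH (count: 2)
  Position 8: 'b' -> MATCH (count: 3)
  Position 14: 'b' -> MATCH (count: 4)
  Position 15: 'b' -> MATCH (count: 5)
  Position 18: 'b' -> MATCH (count: 6)
Total occurrences of 'b': 6

6


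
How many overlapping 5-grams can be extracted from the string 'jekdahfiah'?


String 'jekdahfiah' has length L = 10.
Number of overlapping n-grams = L - n + 1
Substituting: 10 - 5 + 1 = 6

6


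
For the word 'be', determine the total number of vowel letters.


Scanning each character of 'be':
  Position 1: 'b' -> consonant (running count: 0)
  Position 2: 'e' -> vowel (running count: 1)
Total vowels: 1

1


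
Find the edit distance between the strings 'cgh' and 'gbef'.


Building DP table for s1='cgh' (len 3) and s2='gbef' (len 4):
       g  b  e  f
    0  1  2  3  4
  c 1  1  2  3  4
  g 2  1  2  3  4
  h 3  2  2  3  4
Edit distance = dp[3][4] = 4

4


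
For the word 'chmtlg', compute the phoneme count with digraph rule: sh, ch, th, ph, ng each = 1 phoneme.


Parsing 'chmtlg' greedily, digraphs first:
  'ch' -> digraph (1 consonant phoneme) (phonemes so far: 1)
  'm' -> consonant phoneme (phonemes so far: 2)
  't' -> consonant phoneme (phonemes so far: 3)
  'l' -> consonant phoneme (phonemes so far: 4)
  'g' -> consonant phoneme (phonemes so far: 5)
Total phonemes: 5

5


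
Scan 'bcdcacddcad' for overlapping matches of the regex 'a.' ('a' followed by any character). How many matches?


Pattern: a. means 'a' followed by any character.
Scanning 'bcdcacddcad' position-by-position:
  Pos 0: window 'bc' -> no
  Pos 1: window 'cd' -> no
  Pos 2: window 'dc' -> no
  Pos 3: window 'ca' -> no
  Pos 4: window 'ac' -> MATCH
  Pos 5: window 'cd' -> no
  Pos 6: window 'dd' -> no
  Pos 7: window 'dc' -> no
  Pos 8: window 'ca' -> no
  Pos 9: window 'ad' -> MATCH
  Pos 10: window 'd' -> no
Total matches: 2

2


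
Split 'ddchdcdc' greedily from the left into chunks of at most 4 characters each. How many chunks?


'ddchdcdc' has 8 characters.
Chunking with max size 4:
  Chunk 1: 'ddch' (positions 0-3)
  Chunk 2: 'dcdc' (positions 4-7)
Total chunks: ceil(8 / 4) = 2

2


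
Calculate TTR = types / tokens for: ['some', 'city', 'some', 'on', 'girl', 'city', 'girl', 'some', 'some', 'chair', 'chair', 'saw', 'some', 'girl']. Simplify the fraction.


Tokens: 14
Unique types: ('chair', 'city', 'girl', 'on', 'saw', 'some') = 6
TTR = 6/14
Simplify: divide both by 2 -> 3/7
TTR = 3/7

3/7


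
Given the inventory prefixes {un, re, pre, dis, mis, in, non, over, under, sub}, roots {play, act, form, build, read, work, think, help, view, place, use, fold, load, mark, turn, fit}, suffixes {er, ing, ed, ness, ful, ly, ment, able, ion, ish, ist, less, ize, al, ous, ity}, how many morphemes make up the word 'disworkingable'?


Segmenting 'disworkingable' against the inventory:
  'dis' -> prefix (morpheme 1)
  'work' -> root (morpheme 2)
  'ing' -> suffix (morpheme 3)
  'able' -> suffix (morpheme 4)
Total morphemes: 4

4


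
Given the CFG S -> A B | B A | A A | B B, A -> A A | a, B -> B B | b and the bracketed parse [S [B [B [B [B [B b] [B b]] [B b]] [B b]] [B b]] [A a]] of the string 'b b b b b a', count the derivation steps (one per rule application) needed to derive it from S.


Every bracketed nonterminal node [X ...] in the tree is produced by exactly one rule application.
Reading the tree off as a leftmost derivation:
  Step 1: S  =>  B A   (applied S -> B A)
  Step 2: B A  =>  B B A   (applied B -> B B)
  Step 3: B B A  =>  B B B A   (applied B -> B B)
  Step 4: B B B A  =>  B B B B A   (applied B -> B B)
  Step 5: B B B B A  =>  B B B B B A   (applied B -> B B)
  Step 6: B B B B B A  =>  b B B B B A   (applied B -> b)
  Step 7: b B B B B A  =>  b b B B B A   (applied B -> b)
  Step 8: b b B B B A  =>  b b b B B A   (applied B -> b)
  Step 9: b b b B B A  =>  b b b b B A   (applied B -> b)
  Step 10: b b b b B A  =>  b b b b b A   (applied B -> b)
  Step 11: b b b b b A  =>  b b b b b a   (applied A -> a)
Final yield: b b b b b a
Total rewrite steps: 11

11


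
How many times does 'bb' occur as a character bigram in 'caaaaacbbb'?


Scanning 'caaaaacbbb' for bigram 'bb':
  Position 0: 'ca' -> no
  Position 1: 'aa' -> no
  Position 2: 'aa' -> no
  Position 3: 'aa' -> no
  Position 4: 'aa' -> no
  Position 5: 'ac' -> no
  Position 6: 'cb' -> no
  Position 7: 'bb' -> MATCH
  Position 8: 'bb' -> MATCH
Total matches: 2

2


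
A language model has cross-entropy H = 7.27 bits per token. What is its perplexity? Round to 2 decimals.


Perplexity formula: PP = 2^H
H = 7.27
PP = 2^7.27
Decompose: 2^7.27 = 2^7 * 2^0.27
2^7 = 128, 2^0.27 ~ 1.2058078
PP ~ 128 * 1.2058078 = 154.3433984
Rounded to 2 decimals: 154.34

154.34


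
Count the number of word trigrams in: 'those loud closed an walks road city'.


Word trigrams from [7] words:
  Trigram 1: (those loud closed)
  Trigram 2: (loud closed an)
  Trigram 3: (closed an walks)
  Trigram 4: (an walks road)
  Trigram 5: (walks road city)
Total word trigrams: 7 - 2 = 5

5


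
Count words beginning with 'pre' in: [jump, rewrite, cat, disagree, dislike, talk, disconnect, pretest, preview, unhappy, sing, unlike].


Checking each word for prefix 'pre':
  'jump' -> no (count: 0)
  'rewrite' -> no (count: 0)
  'cat' -> no (count: 0)
  'disagree' -> no (count: 0)
  'dislike' -> no (count: 0)
  'talk' -> no (count: 0)
  'disconnect' -> no (count: 0)
  'pretest' -> YES, starts with 'pre' (count: 1)
  'preview' -> YES, starts with 'pre' (count: 2)
  'unhappy' -> no (count: 2)
  'sing' -> no (count: 2)
  'unlike' -> no (count: 2)
Total with prefix 'pre': 2

2


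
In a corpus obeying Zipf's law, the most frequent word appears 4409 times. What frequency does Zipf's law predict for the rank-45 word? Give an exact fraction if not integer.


Zipf's law: freq(rank) = f1 / rank
f1 = 4409, rank = 45
freq = 4409 / 45
GCD(4409, 45) = 1
Simplified: 4409/45

4409/45


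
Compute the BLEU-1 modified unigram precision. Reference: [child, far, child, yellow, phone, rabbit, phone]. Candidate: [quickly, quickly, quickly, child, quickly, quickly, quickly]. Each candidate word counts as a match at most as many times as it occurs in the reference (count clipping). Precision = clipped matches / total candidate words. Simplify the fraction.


Reference word counts: {'child': 2, 'far': 1, 'phone': 2, 'rabbit': 1, 'yellow': 1}
Checking each candidate word (with clipping):
  'quickly' -> not in reference -> no match (matches: 0)
  'quickly' -> not in reference -> no match (matches: 0)
  'quickly' -> not in reference -> no match (matches: 0)
  'child' -> in reference (ref count 2, used 1/2) -> match (matches: 1)
  'quickly' -> not in reference -> no match (matches: 1)
  'quickly' -> not in reference -> no match (matches: 1)
  'quickly' -> not in reference -> no match (matches: 1)
Clipped matches: 1, Candidate length: 7
Precision = 1/7

1/7


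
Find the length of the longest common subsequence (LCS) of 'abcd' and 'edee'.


DP table for LCS of 'abcd' and 'edee':
       e  d  e  e
    0  0  0  0  0
  a 0  0  0  0  0
  b 0  0  0  0  0
  c 0  0  0  0  0
  d 0  0  1  1  1
LCS: 'd'
LCS length = 1

1


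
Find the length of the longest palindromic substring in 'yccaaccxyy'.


Scanning 'yccaaccxyy' for palindromic substrings.
Substring at positions 1-6: 'ccaacc'.
Check: reverse('ccaacc') = 'ccaacc' -> palindrome confirmed.
Neighbouring characters ('y' / 'x') break symmetry, so it cannot extend further.
No longer palindromic substring exists; longest length = 6

6


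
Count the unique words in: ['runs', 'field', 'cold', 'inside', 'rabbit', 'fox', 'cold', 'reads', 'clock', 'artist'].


Listing all tokens and tracking unique types:
  Token 1: 'runs' -> NEW (unique so far: 1)
  Token 2: 'field' -> NEW (unique so far: 2)
  Token 3: 'cold' -> NEW (unique so far: 3)
  Token 4: 'inside' -> NEW (unique so far: 4)
  Token 5: 'rabbit' -> NEW (unique so far: 5)
  Token 6: 'fox' -> NEW (unique so far: 6)
  Token 7: 'cold' -> duplicate (unique so far: 6)
  Token 8: 'reads' -> NEW (unique so far: 7)
  Token 9: 'clock' -> NEW (unique so far: 8)
  Token 10: 'artist' -> NEW (unique so far: 9)
Unique types: ('artist', 'clock', 'cold', 'field', 'fox', 'inside', 'rabbit', 'reads', 'runs')
Vocabulary size: 9

9


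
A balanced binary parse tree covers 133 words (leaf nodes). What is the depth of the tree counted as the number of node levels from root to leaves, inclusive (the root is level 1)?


In a balanced binary tree with n leaves the deepest leaf is ceil(log2(n)) edges below the root,
so counting node levels inclusive of root and leaves gives ceil(log2(n)) + 1 levels.
log2(133) = 7.0553
ceil(7.0553) = 8
levels = 8 + 1 = 9

9


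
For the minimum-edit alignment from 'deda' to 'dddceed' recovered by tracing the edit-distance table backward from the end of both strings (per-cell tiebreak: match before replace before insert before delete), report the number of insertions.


Edit distance = 5. Backtracking from cell (4, 7) with preference match > replace > insert > delete,
then listing the resulting alignment 'deda' -> 'dddceed' left to right:
  Step 1: insert 'd' [insertion #1]
  Step 2: insert 'd' [insertion #2]
  Step 3: keep 'd'
  Step 4: insert 'c' [insertion #3]
  Step 5: keep 'e'
  Step 6: replace d->e
  Step 7: replace a->d
Total insertions: 3

3


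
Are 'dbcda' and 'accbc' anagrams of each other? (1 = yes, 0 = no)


Sort characters of 'dbcda': 'abcdd'
Sort characters of 'accbc': 'abccc'
Sorted forms differ -> they are NOT anagrams
Result: 0

0


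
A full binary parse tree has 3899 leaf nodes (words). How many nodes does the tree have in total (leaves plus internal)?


Leaf nodes (terminals): 3899
Internal nodes = n - 1 = 3899 - 1 = 3898
Total = leaves + internal = 3899 + 3898 = 7797

7797


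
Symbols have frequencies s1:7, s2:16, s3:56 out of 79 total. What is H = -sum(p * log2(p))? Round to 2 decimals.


Computing entropy H = -sum(p_i * log2(p_i)):
  s1: p = 7/79 = 0.0886, -p*log2(p) = 0.3098
  s2: p = 16/79 = 0.2025, -p*log2(p) = 0.4666
  s3: p = 56/79 = 0.7089, -p*log2(p) = 0.3519
H = sum of terms = 1.1283
Rounded to 2 decimals: 1.13

1.13


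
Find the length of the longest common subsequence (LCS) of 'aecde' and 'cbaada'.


DP table for LCS of 'aecde' and 'cbaada':
       c  b  a  a  d  a
    0  0  0  0  0  0  0
  a 0  0  0  1  1  1  1
  e 0  0  0  1  1  1  1
  c 0  1  1  1  1  1  1
  d 0  1  1  1  1  2  2
  e 0  1  1  1  1  2  2
LCS: 'ad'
LCS length = 2

2


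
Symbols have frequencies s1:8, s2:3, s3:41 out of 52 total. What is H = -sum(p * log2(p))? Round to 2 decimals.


Computing entropy H = -sum(p_i * log2(p_i)):
  s1: p = 8/52 = 0.1538, -p*log2(p) = 0.4155
  s2: p = 3/52 = 0.0577, -p*log2(p) = 0.2374
  s3: p = 41/52 = 0.7885, -p*log2(p) = 0.2704
H = sum of terms = 0.9233
Rounded to 2 decimals: 0.92

0.92


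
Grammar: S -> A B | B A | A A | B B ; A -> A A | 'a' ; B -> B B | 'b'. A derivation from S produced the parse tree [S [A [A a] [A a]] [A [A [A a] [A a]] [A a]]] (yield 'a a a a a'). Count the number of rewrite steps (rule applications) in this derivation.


Every bracketed nonterminal node [X ...] in the tree is produced by exactly one rule application.
Reading the tree off as a leftmost derivation:
  Step 1: S  =>  A A   (applied S -> A A)
  Step 2: A A  =>  A A A   (applied A -> A A)
  Step 3: A A A  =>  a A A   (applied A -> a)
  Step 4: a A A  =>  a a A   (applied A -> a)
  Step 5: a a A  =>  a a A A   (applied A -> A A)
  Step 6: a a A A  =>  a a A A A   (applied A -> A A)
  Step 7: a a A A A  =>  a a a A A   (applied A -> a)
  Step 8: a a a A A  =>  a a a a A   (applied A -> a)
  Step 9: a a a a A  =>  a a a a a   (applied A -> a)
Final yield: a a a a a
Total rewrite steps: 9

9


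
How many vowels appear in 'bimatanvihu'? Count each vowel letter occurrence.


Scanning each character of 'bimatanvihu':
  Position 1: 'b' -> consonant (running count: 0)
  Position 2: 'i' -> vowel (running count: 1)
  Position 3: 'm' -> consonant (running count: 1)
  Position 4: 'a' -> vowel (running count: 2)
  Position 5: 't' -> consonant (running count: 2)
  Position 6: 'a' -> vowel (running count: 3)
  Position 7: 'n' -> consonant (running count: 3)
  Position 8: 'v' -> consonant (running count: 3)
  Position 9: 'i' -> vowel (running count: 4)
  Position 10: 'h' -> consonant (running count: 4)
  Position 11: 'u' -> vowel (running count: 5)
Total vowels: 5

5


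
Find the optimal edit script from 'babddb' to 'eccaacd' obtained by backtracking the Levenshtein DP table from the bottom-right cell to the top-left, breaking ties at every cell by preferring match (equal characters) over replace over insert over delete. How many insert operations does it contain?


Edit distance = 6. Backtracking from cell (6, 7) with preference match > replace > insert > delete,
then listing the resulting alignment 'babddb' -> 'eccaacd' left to right:
  Step 1: insert 'e' [insertion #1]
  Step 2: insert 'c' [insertion #2]
  Step 3: replace b->c
  Step 4: keep 'a'
  Step 5: replace b->a
  Step 6: replace d->c
  Step 7: keep 'd'
  Step 8: delete 'b'
Total insertions: 2

2


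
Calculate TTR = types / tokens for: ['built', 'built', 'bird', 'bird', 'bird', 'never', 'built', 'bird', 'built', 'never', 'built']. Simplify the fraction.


Tokens: 11
Unique types: ('bird', 'built', 'never') = 3
TTR = 3/11
Already in lowest terms.

3/11


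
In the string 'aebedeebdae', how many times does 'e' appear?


Scanning 'aebedeebdae' for 'e':
  Position 1: 'e' -> MATCH (count: 1)
  Position 3: 'e' -> MATCH (count: 2)
  Position 5: 'e' -> MATCH (count: 3)
  Position 6: 'e' -> MATCH (count: 4)
  Position 10: 'e' -> MATCH (count: 5)
Total occurrences of 'e': 5

5


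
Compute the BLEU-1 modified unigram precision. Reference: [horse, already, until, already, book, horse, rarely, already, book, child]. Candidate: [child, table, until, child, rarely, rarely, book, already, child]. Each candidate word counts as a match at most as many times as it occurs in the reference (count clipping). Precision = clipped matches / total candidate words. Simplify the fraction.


Reference word counts: {'already': 3, 'book': 2, 'child': 1, 'horse': 2, 'rarely': 1, 'until': 1}
Checking each candidate word (with clipping):
  'child' -> in reference (ref count 1, used 1/1) -> match (matches: 1)
  'table' -> not in reference -> no match (matches: 1)
  'until' -> in reference (ref count 1, used 1/1) -> match (matches: 2)
  'child' -> ref count 1 already used up (1/1) -> clipped, no match (matches: 2)
  'rarely' -> in reference (ref count 1, used 1/1) -> match (matches: 3)
  'rarely' -> ref count 1 already used up (1/1) -> clipped, no match (matches: 3)
  'book' -> in reference (ref count 2, used 1/2) -> match (matches: 4)
  'already' -> in reference (ref count 3, used 1/3) -> match (matches: 5)
  'child' -> ref count 1 already used up (1/1) -> clipped, no match (matches: 5)
Clipped matches: 5, Candidate length: 9
Precision = 5/9

5/9


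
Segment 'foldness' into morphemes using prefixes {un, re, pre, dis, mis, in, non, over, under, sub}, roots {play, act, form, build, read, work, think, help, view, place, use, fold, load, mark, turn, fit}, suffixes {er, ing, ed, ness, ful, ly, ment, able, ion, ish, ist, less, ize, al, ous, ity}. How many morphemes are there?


Segmenting 'foldness' against the inventory:
  'fold' -> root (morpheme 1)
  'ness' -> suffix (morpheme 2)
Total morphemes: 2

2


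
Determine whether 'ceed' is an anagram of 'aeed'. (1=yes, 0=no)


Sort characters of 'ceed': 'cdee'
Sort characters of 'aeed': 'adee'
Sorted forms differ -> they are NOT anagrams
Result: 0

0


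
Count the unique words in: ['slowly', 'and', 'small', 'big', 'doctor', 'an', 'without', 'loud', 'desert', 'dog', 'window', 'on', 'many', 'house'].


Listing all tokens and tracking unique types:
  Token 1: 'slowly' -> NEW (unique so far: 1)
  Token 2: 'and' -> NEW (unique so far: 2)
  Token 3: 'small' -> NEW (unique so far: 3)
  Token 4: 'big' -> NEW (unique so far: 4)
  Token 5: 'doctor' -> NEW (unique so far: 5)
  Token 6: 'an' -> NEW (unique so far: 6)
  Token 7: 'without' -> NEW (unique so far: 7)
  Token 8: 'loud' -> NEW (unique so far: 8)
  Token 9: 'desert' -> NEW (unique so far: 9)
  Token 10: 'dog' -> NEW (unique so far: 10)
  Token 11: 'window' -> NEW (unique so far: 11)
  Token 12: 'on' -> NEW (unique so far: 12)
  Token 13: 'many' -> NEW (unique so far: 13)
  Token 14: 'house' -> NEW (unique so far: 14)
Unique types: ('an', 'and', 'big', 'desert', 'doctor', 'dog', 'house', 'loud', 'many', 'on', 'slowly', 'small', 'window', 'without')
Vocabulary size: 14

14


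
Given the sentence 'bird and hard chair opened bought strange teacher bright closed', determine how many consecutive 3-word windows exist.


Word trigrams from [10] words:
  Trigram 1: (bird and hard)
  Trigram 2: (and hard chair)
  Trigram 3: (hard chair opened)
  Trigram 4: (chair opened bought)
  Trigram 5: (opened bought strange)
  Trigram 6: (bought strange teacher)
  Trigram 7: (strange teacher bright)
  Trigram 8: (teacher bright closed)
Total word trigrams: 10 - 2 = 8

8


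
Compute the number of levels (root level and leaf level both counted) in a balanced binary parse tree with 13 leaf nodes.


In a balanced binary tree with n leaves the deepest leaf is ceil(log2(n)) edges below the root,
so counting node levels inclusive of root and leaves gives ceil(log2(n)) + 1 levels.
log2(13) = 3.7004
ceil(3.7004) = 4
levels = 4 + 1 = 5

5


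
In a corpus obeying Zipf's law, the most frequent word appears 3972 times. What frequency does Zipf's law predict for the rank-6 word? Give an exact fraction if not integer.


Zipf's law: freq(rank) = f1 / rank
f1 = 3972, rank = 6
freq = 3972 / 6
= 662

662


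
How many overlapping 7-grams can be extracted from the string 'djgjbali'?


String 'djgjbali' has length L = 8.
Number of overlapping n-grams = L - n + 1
Substituting: 8 - 7 + 1 = 2

2


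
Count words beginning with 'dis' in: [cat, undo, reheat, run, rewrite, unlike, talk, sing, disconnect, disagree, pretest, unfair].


Checking each word for prefix 'dis':
  'cat' -> no (count: 0)
  'undo' -> no (count: 0)
  'reheat' -> no (count: 0)
  'run' -> no (count: 0)
  'rewrite' -> no (count: 0)
  'unlike' -> no (count: 0)
  'talk' -> no (count: 0)
  'sing' -> no (count: 0)
  'disconnect' -> YES, starts with 'dis' (count: 1)
  'disagree' -> YES, starts with 'dis' (count: 2)
  'pretest' -> no (count: 2)
  'unfair' -> no (count: 2)
Total with prefix 'dis': 2

2


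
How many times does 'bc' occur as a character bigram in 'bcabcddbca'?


Scanning 'bcabcddbca' for bigram 'bc':
  Position 0: 'bc' -> MATCH
  Position 1: 'ca' -> no
  Position 2: 'ab' -> no
  Position 3: 'bc' -> MATCH
  Position 4: 'cd' -> no
  Position 5: 'dd' -> no
  Position 6: 'db' -> no
  Position 7: 'bc' -> MATCH
  Position 8: 'ca' -> no
Total matches: 3

3


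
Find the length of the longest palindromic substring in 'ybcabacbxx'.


Scanning 'ybcabacbxx' for palindromic substrings.
Substring at positions 1-7: 'bcabacb'.
Check: reverse('bcabacb') = 'bcabacb' -> palindrome confirmed.
Neighbouring characters ('y' / 'x') break symmetry, so it cannot extend further.
No longer palindromic substring exists; longest length = 7

7


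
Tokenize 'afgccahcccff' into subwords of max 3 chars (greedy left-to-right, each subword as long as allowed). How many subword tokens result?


'afgccahcccff' has 12 characters.
Chunking with max size 3:
  Chunk 1: 'afg' (positions 0-2)
  Chunk 2: 'cca' (positions 3-5)
  Chunk 3: 'hcc' (positions 6-8)
  Chunk 4: 'cff' (positions 9-11)
Total chunks: ceil(12 / 3) = 4

4


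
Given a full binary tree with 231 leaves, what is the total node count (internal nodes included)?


Leaf nodes (terminals): 231
Internal nodes = n - 1 = 231 - 1 = 230
Total = leaves + internal = 231 + 230 = 461

461


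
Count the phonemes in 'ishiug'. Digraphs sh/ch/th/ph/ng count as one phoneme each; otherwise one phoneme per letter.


Parsing 'ishiug' greedily, digraphs first:
  'i' -> vowel phoneme (phonemes so far: 1)
  'sh' -> digraph (1 consonant phoneme) (phonemes so far: 2)
  'i' -> vowel phoneme (phonemes so far: 3)
  'u' -> vowel phoneme (phonemes so far: 4)
  'g' -> consonant phoneme (phonemes so far: 5)
Total phonemes: 5

5


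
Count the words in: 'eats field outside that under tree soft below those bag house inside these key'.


Counting words by splitting on spaces:
  Word 1: 'eats'
  Word 2: 'field'
  Word 3: 'outside'
  Word 4: 'that'
  Word 5: 'under'
  Word 6: 'tree'
  Word 7: 'soft'
  Word 8: 'below'
  Word 9: 'those'
  Word 10: 'bag'
  Word 11: 'house'
  Word 12: 'inside'
  Word 13: 'these'
  Word 14: 'key'
Total words: 14

14


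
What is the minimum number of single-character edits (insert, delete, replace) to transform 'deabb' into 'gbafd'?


Building DP table for s1='deabb' (len 5) and s2='gbafd' (len 5):
       g  b  a  f  d
    0  1  2  3  4  5
  d 1  1  2  3  4  4
  e 2  2  2  3  4  5
  a 3  3  3  2  3  4
  b 4  4  3  3  3  4
  b 5  5  4  4  4  4
Edit distance = dp[5][5] = 4

4


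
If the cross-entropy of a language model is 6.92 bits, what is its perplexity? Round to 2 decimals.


Perplexity formula: PP = 2^H
H = 6.92
PP = 2^6.92
Decompose: 2^6.92 = 2^6 * 2^0.92
2^6 = 64, 2^0.92 ~ 1.8921153
PP ~ 64 * 1.8921153 = 121.0953792
Rounded to 2 decimals: 121.10

121.10


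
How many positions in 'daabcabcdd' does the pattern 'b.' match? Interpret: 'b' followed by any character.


Pattern: b. means 'b' followed by any character.
Scanning 'daabcabcdd' position-by-position:
  Pos 0: window 'da' -> no
  Pos 1: window 'aa' -> no
  Pos 2: window 'ab' -> no
  Pos 3: window 'bc' -> MATCH
  Pos 4: window 'ca' -> no
  Pos 5: window 'ab' -> no
  Pos 6: window 'bc' -> MATCH
  Pos 7: window 'cd' -> no
  Pos 8: window 'dd' -> no
  Pos 9: window 'd' -> no
Total matches: 2

2


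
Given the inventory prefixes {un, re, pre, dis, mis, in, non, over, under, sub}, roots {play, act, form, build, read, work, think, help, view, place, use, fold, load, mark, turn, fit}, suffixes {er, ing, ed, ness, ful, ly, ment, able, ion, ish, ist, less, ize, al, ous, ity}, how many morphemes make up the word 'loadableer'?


Segmenting 'loadableer' against the inventory:
  'load' -> root (morpheme 1)
  'able' -> suffix (morpheme 2)
  'er' -> suffix (morpheme 3)
Total morphemes: 3

3


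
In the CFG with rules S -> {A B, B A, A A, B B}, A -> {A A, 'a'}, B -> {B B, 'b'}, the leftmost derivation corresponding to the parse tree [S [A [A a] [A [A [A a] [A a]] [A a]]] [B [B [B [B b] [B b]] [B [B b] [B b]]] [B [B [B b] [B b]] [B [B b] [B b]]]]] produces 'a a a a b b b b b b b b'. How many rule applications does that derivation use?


Every bracketed nonterminal node [X ...] in the tree is produced by exactly one rule application.
Reading the tree off as a leftmost derivation:
  Step 1: S  =>  A B   (applied S -> A B)
  Step 2: A B  =>  A A B   (applied A -> A A)
  Step 3: A A B  =>  a A B   (applied A -> a)
  Step 4: a A B  =>  a A A B   (applied A -> A A)
  Step 5: a A A B  =>  a A A A B   (applied A -> A A)
  Step 6: a A A A B  =>  a a A A B   (applied A -> a)
  Step 7: a a A A B  =>  a a a A B   (applied A -> a)
  Step 8: a a a A B  =>  a a a a B   (applied A -> a)
  Step 9: a a a a B  =>  a a a a B B   (applied B -> B B)
  Step 10: a a a a B B  =>  a a a a B B B   (applied B -> B B)
  Step 11: a a a a B B B  =>  a a a a B B B B   (applied B -> B B)
  Step 12: a a a a B B B B  =>  a a a a b B B B   (applied B -> b)
  Step 13: a a a a b B B B  =>  a a a a b b B B   (applied B -> b)
  Step 14: a a a a b b B B  =>  a a a a b b B B B   (applied B -> B B)
  Step 15: a a a a b b B B B  =>  a a a a b b b B B   (applied B -> b)
  Step 16: a a a a b b b B B  =>  a a a a b b b b B   (applied B -> b)
  Step 17: a a a a b b b b B  =>  a a a a b b b b B B   (applied B -> B B)
  Step 18: a a a a b b b b B B  =>  a a a a b b b b B B B   (applied B -> B B)
  Step 19: a a a a b b b b B B B  =>  a a a a b b b b b B B   (applied B -> b)
  Step 20: a a a a b b b b b B B  =>  a a a a b b b b b b B   (applied B -> b)
  Step 21: a a a a b b b b b b B  =>  a a a a b b b b b b B B   (applied B -> B B)
  Step 22: a a a a b b b b b b B B  =>  a a a a b b b b b b b B   (applied B -> b)
  Step 23: a a a a b b b b b b b B  =>  a a a a b b b b b b b b   (applied B -> b)
Final yield: a a a a b b b b b b b b
Total rewrite steps: 23

23


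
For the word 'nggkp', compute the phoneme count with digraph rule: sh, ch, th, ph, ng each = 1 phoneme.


Parsing 'nggkp' greedily, digraphs first:
  'ng' -> digraph (1 consonant phoneme) (phonemes so far: 1)
  'g' -> consonant phoneme (phonemes so far: 2)
  'k' -> consonant phoneme (phonemes so far: 3)
  'p' -> consonant phoneme (phonemes so far: 4)
Total phonemes: 4

4


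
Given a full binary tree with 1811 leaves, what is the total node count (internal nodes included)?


Leaf nodes (terminals): 1811
Internal nodes = n - 1 = 1811 - 1 = 1810
Total = leaves + internal = 1811 + 1810 = 3621

3621


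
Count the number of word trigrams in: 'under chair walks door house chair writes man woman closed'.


Word trigrams from [10] words:
  Trigram 1: (under chair walks)
  Trigram 2: (chair walks door)
  Trigram 3: (walks door house)
  Trigram 4: (door house chair)
  Trigram 5: (house chair writes)
  Trigram 6: (chair writes man)
  Trigram 7: (writes man woman)
  Trigram 8: (man woman closed)
Total word trigrams: 10 - 2 = 8

8


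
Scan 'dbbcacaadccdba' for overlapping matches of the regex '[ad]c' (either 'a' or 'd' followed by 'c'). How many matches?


Pattern: [ad]c means either 'a' or 'd' followed by 'c'.
Scanning 'dbbcacaadccdba' position-by-position:
  Pos 0: window 'db' -> no
  Pos 1: window 'bb' -> no
  Pos 2: window 'bc' -> no
  Pos 3: window 'ca' -> no
  Pos 4: window 'ac' -> MATCH
  Pos 5: window 'ca' -> no
  Pos 6: window 'aa' -> no
  Pos 7: window 'ad' -> no
  Pos 8: window 'dc' -> MATCH
  Pos 9: window 'cc' -> no
  Pos 10: window 'cd' -> no
  Pos 11: window 'db' -> no
  Pos 12: window 'ba' -> no
  Pos 13: window 'a' -> no
Total matches: 2

2


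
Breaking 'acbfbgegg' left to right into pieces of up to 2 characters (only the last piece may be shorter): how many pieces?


'acbfbgegg' has 9 characters.
Chunking with max size 2:
  Chunk 1: 'ac' (positions 0-1)
  Chunk 2: 'bf' (positions 2-3)
  Chunk 3: 'bg' (positions 4-5)
  Chunk 4: 'eg' (positions 6-7)
  Chunk 5: 'g' (positions 8-8)
Total chunks: ceil(9 / 2) = 5

5


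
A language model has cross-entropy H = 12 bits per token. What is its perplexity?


Perplexity formula: PP = 2^H
H = 12
PP = 2^12
PP = 2^12 = 4096

4096


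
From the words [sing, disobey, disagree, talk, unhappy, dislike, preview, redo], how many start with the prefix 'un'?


Checking each word for prefix 'un':
  'sing' -> no (count: 0)
  'disobey' -> no (count: 0)
  'disagree' -> no (count: 0)
  'talk' -> no (count: 0)
  'unhappy' -> YES, starts with 'un' (count: 1)
  'dislike' -> no (count: 1)
  'preview' -> no (count: 1)
  'redo' -> no (count: 1)
Total with prefix 'un': 1

1


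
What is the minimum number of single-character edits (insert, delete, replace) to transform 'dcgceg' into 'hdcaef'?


Building DP table for s1='dcgceg' (len 6) and s2='hdcaef' (len 6):
       h  d  c  a  e  f
    0  1  2  3  4  5  6
  d 1  1  1  2  3  4  5
  c 2  2  2  1  2  3  4
  g 3  3  3  2  2  3  4
  c 4  4  4  3  3  3  4
  e 5  5  5  4  4  3  4
  g 6  6  6  5  5  4  4
Edit distance = dp[6][6] = 4

4


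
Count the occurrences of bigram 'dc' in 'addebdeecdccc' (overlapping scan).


Scanning 'addebdeecdccc' for bigram 'dc':
  Position 0: 'ad' -> no
  Position 1: 'dd' -> no
  Position 2: 'de' -> no
  Position 3: 'eb' -> no
  Position 4: 'bd' -> no
  Position 5: 'de' -> no
  Position 6: 'ee' -> no
  Position 7: 'ec' -> no
  Position 8: 'cd' -> no
  Position 9: 'dc' -> MATCH
  Position 10: 'cc' -> no
  Position 11: 'cc' -> no
Total matches: 1

1


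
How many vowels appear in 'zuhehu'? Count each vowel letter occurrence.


Scanning each character of 'zuhehu':
  Position 1: 'z' -> consonant (running count: 0)
  Position 2: 'u' -> vowel (running count: 1)
  Position 3: 'h' -> consonant (running count: 1)
  Position 4: 'e' -> vowel (running count: 2)
  Position 5: 'h' -> consonant (running count: 2)
  Position 6: 'u' -> vowel (running count: 3)
Total vowels: 3

3


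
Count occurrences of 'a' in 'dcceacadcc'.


Scanning 'dcceacadcc' for 'a':
  Position 4: 'a' -> MATCH (count: 1)
  Position 6: 'a' -> MATCH (count: 2)
Total occurrences of 'a': 2

2


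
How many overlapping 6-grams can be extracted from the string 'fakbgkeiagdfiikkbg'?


String 'fakbgkeiagdfiikkbg' has length L = 18.
Number of overlapping n-grams = L - n + 1
Substituting: 18 - 6 + 1 = 13

13


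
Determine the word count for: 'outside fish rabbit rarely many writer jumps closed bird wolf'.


Counting words by splitting on spaces:
  Word 1: 'outside'
  Word 2: 'fish'
  Word 3: 'rabbit'
  Word 4: 'rarely'
  Word 5: 'many'
  Word 6: 'writer'
  Word 7: 'jumps'
  Word 8: 'closed'
  Word 9: 'bird'
  Word 10: 'wolf'
Total words: 10

10


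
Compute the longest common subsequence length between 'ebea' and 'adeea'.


DP table for LCS of 'ebea' and 'adeea':
       a  d  e  e  a
    0  0  0  0  0  0
  e 0  0  0  1  1  1
  b 0  0  0  1  1  1
  e 0  0  0  1  2  2
  a 0  1  1  1  2  3
LCS: 'eea'
LCS length = 3

3


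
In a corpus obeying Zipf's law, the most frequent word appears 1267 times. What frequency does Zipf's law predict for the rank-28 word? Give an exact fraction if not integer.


Zipf's law: freq(rank) = f1 / rank
f1 = 1267, rank = 28
freq = 1267 / 28
GCD(1267, 28) = 7
Simplified: 181/4

181/4


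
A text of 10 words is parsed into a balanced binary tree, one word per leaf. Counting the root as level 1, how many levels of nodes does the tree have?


In a balanced binary tree with n leaves the deepest leaf is ceil(log2(n)) edges below the root,
so counting node levels inclusive of root and leaves gives ceil(log2(n)) + 1 levels.
log2(10) = 3.3219
ceil(3.3219) = 4
levels = 4 + 1 = 5

5


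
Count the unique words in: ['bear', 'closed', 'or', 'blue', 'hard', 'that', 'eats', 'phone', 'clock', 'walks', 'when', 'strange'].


Listing all tokens and tracking unique types:
  Token 1: 'bear' -> NEW (unique so far: 1)
  Token 2: 'closed' -> NEW (unique so far: 2)
  Token 3: 'or' -> NEW (unique so far: 3)
  Token 4: 'blue' -> NEW (unique so far: 4)
  Token 5: 'hard' -> NEW (unique so far: 5)
  Token 6: 'that' -> NEW (unique so far: 6)
  Token 7: 'eats' -> NEW (unique so far: 7)
  Token 8: 'phone' -> NEW (unique so far: 8)
  Token 9: 'clock' -> NEW (unique so far: 9)
  Token 10: 'walks' -> NEW (unique so far: 10)
  Token 11: 'when' -> NEW (unique so far: 11)
  Token 12: 'strange' -> NEW (unique so far: 12)
Unique types: ('bear', 'blue', 'clock', 'closed', 'eats', 'hard', 'or', 'phone', 'strange', 'that', 'walks', 'when')
Vocabulary size: 12

12


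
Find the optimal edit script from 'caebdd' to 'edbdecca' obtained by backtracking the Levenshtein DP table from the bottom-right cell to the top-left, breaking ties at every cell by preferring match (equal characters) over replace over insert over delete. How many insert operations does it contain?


Edit distance = 7. Backtracking from cell (6, 8) with preference match > replace > insert > delete,
then listing the resulting alignment 'caebdd' -> 'edbdecca' left to right:
  Step 1: insert 'e' [insertion #1]
  Step 2: insert 'd' [insertion #2]
  Step 3: replace c->b
  Step 4: replace a->d
  Step 5: keep 'e'
  Step 6: replace b->c
  Step 7: replace d->c
  Step 8: replace d->a
Total insertions: 2

2


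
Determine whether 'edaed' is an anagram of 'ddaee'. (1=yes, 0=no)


Sort characters of 'edaed': 'addee'
Sort characters of 'ddaee': 'addee'
Sorted forms match -> they ARE anagrams
Result: 1

1


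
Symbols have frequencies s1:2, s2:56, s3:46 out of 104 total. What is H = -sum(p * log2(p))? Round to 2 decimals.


Computing entropy H = -sum(p_i * log2(p_i)):
  s1: p = 2/104 = 0.0192, -p*log2(p) = 0.1096
  s2: p = 56/104 = 0.5385, -p*log2(p) = 0.4809
  s3: p = 46/104 = 0.4423, -p*log2(p) = 0.5205
H = sum of terms = 1.1110
Rounded to 2 decimals: 1.11

1.11


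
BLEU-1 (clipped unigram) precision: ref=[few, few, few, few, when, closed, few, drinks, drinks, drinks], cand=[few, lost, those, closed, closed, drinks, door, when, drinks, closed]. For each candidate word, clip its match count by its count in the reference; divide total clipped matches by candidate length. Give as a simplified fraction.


Reference word counts: {'closed': 1, 'drinks': 3, 'few': 5, 'when': 1}
Checking each candidate word (with clipping):
  'few' -> in reference (ref count 5, used 1/5) -> match (matches: 1)
  'lost' -> not in reference -> no match (matches: 1)
  'those' -> not in reference -> no match (matches: 1)
  'closed' -> in reference (ref count 1, used 1/1) -> match (matches: 2)
  'closed' -> ref count 1 already used up (1/1) -> clipped, no match (matches: 2)
  'drinks' -> in reference (ref count 3, used 1/3) -> match (matches: 3)
  'door' -> not in reference -> no match (matches: 3)
  'when' -> in reference (ref count 1, used 1/1) -> match (matches: 4)
  'drinks' -> in reference (ref count 3, used 2/3) -> match (matches: 5)
  'closed' -> ref count 1 already used up (1/1) -> clipped, no match (matches: 5)
Clipped matches: 5, Candidate length: 10
Precision = 5/10 = 1/2

1/2


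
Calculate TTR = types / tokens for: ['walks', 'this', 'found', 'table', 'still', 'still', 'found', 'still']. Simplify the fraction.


Tokens: 8
Unique types: ('found', 'still', 'table', 'this', 'walks') = 5
TTR = 5/8
Already in lowest terms.

5/8


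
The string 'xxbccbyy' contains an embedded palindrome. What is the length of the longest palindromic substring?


Scanning 'xxbccbyy' for palindromic substrings.
Substring at positions 2-5: 'bccb'.
Check: reverse('bccb') = 'bccb' -> palindrome confirmed.
Neighbouring characters ('x' / 'y') break symmetry, so it cannot extend further.
No longer palindromic substring exists; longest length = 4

4


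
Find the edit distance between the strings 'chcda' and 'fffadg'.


Building DP table for s1='chcda' (len 5) and s2='fffadg' (len 6):
       f  f  f  a  d  g
    0  1  2  3  4  5  6
  c 1  1  2  3  4  5  6
  h 2  2  2  3  4  5  6
  c 3  3  3  3  4  5  6
  d 4  4  4  4  4  4  5
  a 5  5  5  5  4  5  5
Edit distance = dp[5][6] = 5

5


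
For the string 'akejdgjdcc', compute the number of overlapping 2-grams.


String 'akejdgjdcc' has length L = 10.
Number of overlapping n-grams = L - n + 1
Substituting: 10 - 2 + 1 = 9

9


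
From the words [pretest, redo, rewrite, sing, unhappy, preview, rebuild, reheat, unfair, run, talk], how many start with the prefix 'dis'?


Checking each word for prefix 'dis':
  'pretest' -> no (count: 0)
  'redo' -> no (count: 0)
  'rewrite' -> no (count: 0)
  'sing' -> no (count: 0)
  'unhappy' -> no (count: 0)
  'preview' -> no (count: 0)
  'rebuild' -> no (count: 0)
  'reheat' -> no (count: 0)
  'unfair' -> no (count: 0)
  'run' -> no (count: 0)
  'talk' -> no (count: 0)
Total with prefix 'dis': 0

0


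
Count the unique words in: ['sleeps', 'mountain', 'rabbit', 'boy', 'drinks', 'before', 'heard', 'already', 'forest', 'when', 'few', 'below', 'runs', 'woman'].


Listing all tokens and tracking unique types:
  Token 1: 'sleeps' -> NEW (unique so far: 1)
  Token 2: 'mountain' -> NEW (unique so far: 2)
  Token 3: 'rabbit' -> NEW (unique so far: 3)
  Token 4: 'boy' -> NEW (unique so far: 4)
  Token 5: 'drinks' -> NEW (unique so far: 5)
  Token 6: 'before' -> NEW (unique so far: 6)
  Token 7: 'heard' -> NEW (unique so far: 7)
  Token 8: 'already' -> NEW (unique so far: 8)
  Token 9: 'forest' -> NEW (unique so far: 9)
  Token 10: 'when' -> NEW (unique so far: 10)
  Token 11: 'few' -> NEW (unique so far: 11)
  Token 12: 'below' -> NEW (unique so far: 12)
  Token 13: 'runs' -> NEW (unique so far: 13)
  Token 14: 'woman' -> NEW (unique so far: 14)
Unique types: ('already', 'before', 'below', 'boy', 'drinks', 'few', 'forest', 'heard', 'mountain', 'rabbit', 'runs', 'sleeps', 'when', 'woman')
Vocabulary size: 14

14


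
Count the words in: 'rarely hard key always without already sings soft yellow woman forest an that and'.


Counting words by splitting on spaces:
  Word 1: 'rarely'
  Word 2: 'hard'
  Word 3: 'key'
  Word 4: 'always'
  Word 5: 'without'
  Word 6: 'already'
  Word 7: 'sings'
  Word 8: 'soft'
  Word 9: 'yellow'
  Word 10: 'woman'
  Word 11: 'forest'
  Word 12: 'an'
  Word 13: 'that'
  Word 14: 'and'
Total words: 14

14


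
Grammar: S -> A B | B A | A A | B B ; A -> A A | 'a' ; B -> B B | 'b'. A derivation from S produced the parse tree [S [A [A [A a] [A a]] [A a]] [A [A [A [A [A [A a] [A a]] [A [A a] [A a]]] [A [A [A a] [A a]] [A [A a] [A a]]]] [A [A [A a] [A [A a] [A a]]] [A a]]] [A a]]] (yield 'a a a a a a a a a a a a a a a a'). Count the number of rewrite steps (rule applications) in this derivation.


Every bracketed nonterminal node [X ...] in the tree is produced by exactly one rule application.
Reading the tree off as a leftmost derivation:
  Step 1: S  =>  A A   (applied S -> A A)
  Step 2: A A  =>  A A A   (applied A -> A A)
  Step 3: A A A  =>  A A A A   (applied A -> A A)
  Step 4: A A A A  =>  a A A A   (applied A -> a)
  Step 5: a A A A  =>  a a A A   (applied A -> a)
  Step 6: a a A A  =>  a a a A   (applied A -> a)
  Step 7: a a a A  =>  a a a A A   (applied A -> A A)
  Step 8: a a a A A  =>  a a a A A A   (applied A -> A A)
  Step 9: a a a A A A  =>  a a a A A A A   (applied A -> A A)
  Step 10: a a a A A A A  =>  a a a A A A A A   (applied A -> A A)
  Step 11: a a a A A A A A  =>  a a a A A A A A A   (applied A -> A A)
  Step 12: a a a A A A A A A  =>  a a a a A A A A A   (applied A -> a)
  Step 13: a a a a A A A A A  =>  a a a a a A A A A   (applied A -> a)
  Step 14: a a a a a A A A A  =>  a a a a a A A A A A   (applied A -> A A)
  Step 15: a a a a a A A A A A  =>  a a a a a a A A A A   (applied A -> a)
  Step 16: a a a a a a A A A A  =>  a a a a a a a A A A   (applied A -> a)
  Step 17: a a a a a a a A A A  =>  a a a a a a a A A A A   (applied A -> A A)
  Step 18: a a a a a a a A A A A  =>  a a a a a a a A A A A A   (applied A -> A A)
  Step 19: a a a a a a a A A A A A  =>  a a a a a a a a A A A A   (applied A -> a)
  Step 20: a a a a a a a a A A A A  =>  a a a a a a a a a A A A   (applied A -> a)
  Step 21: a a a a a a a a a A A A  =>  a a a a a a a a a A A A A   (applied A -> A A)
  Step 22: a a a a a a a a a A A A A  =>  a a a a a a a a a a A A A   (applied A -> a)
  Step 23: a a a a a a a a a a A A A  =>  a a a a a a a a a a a A A   (applied A -> a)
  Step 24: a a a a a a a a a a a A A  =>  a a a a a a a a a a a A A A   (applied A -> A A)
  Step 25: a a a a a a a a a a a A A A  =>  a a a a a a a a a a a A A A A   (applied A -> A A)
  Step 26: a a a a a a a a a a a A A A A  =>  a a a a a a a a a a a a A A A   (applied A -> a)
  Step 27: a a a a a a a a a a a a A A A  =>  a a a a a a a a a a a a A A A A   (applied A -> A A)
  Step 28: a a a a a a a a a a a a A A A A  =>  a a a a a a a a a a a a a A A A   (applied A -> a)
  Step 29: a a a a a a a a a a a a a A A A  =>  a a a a a a a a a a a a a a A A   (applied A -> a)
  Step 30: a a a a a a a a a a a a a a A A  =>  a a a a a a a a a a a a a a a A   (applied A -> a)
  Step 31: a a a a a a a a a a a a a a a A  =>  a a a a a a a a a a a a a a a a   (applied A -> a)
Final yield: a a a a a a a a a a a a a a a a
Total rewrite steps: 31

31


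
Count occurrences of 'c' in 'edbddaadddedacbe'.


Scanning 'edbddaadddedacbe' for 'c':
  Position 13: 'c' -> MATCH (count: 1)
Total occurrences of 'c': 1

1
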